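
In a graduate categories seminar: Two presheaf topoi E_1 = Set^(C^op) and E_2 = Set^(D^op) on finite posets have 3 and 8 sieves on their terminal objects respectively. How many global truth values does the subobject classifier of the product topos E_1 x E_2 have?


In a product of presheaf topoi E_1 x E_2, the subobject classifier
is Omega = Omega_1 x Omega_2 (componentwise), so
|Omega(top)| = |Omega_1(top_1)| * |Omega_2(top_2)|.
= 3 * 8 = 24.

24


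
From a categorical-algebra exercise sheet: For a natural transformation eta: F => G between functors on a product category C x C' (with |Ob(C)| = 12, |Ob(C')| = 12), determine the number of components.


A natural transformation eta: F => G assigns one component morphism per
object of the domain category.
The domain is the product category C x C', so
|Ob(C x C')| = |Ob(C)| * |Ob(C')| = 12 * 12 = 144.
Therefore eta has 144 component morphisms.

144


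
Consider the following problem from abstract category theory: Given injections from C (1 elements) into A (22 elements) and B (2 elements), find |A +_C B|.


The pushout A +_C B identifies the images of C in A and B.
|A +_C B| = |A| + |B| - |C| (for injections).
= 22 + 2 - 1 = 23

23


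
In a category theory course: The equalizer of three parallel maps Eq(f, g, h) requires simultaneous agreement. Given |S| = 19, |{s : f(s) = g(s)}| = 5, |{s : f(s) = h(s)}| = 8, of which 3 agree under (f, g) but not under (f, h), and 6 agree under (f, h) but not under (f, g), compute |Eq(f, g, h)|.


Eq(f, g, h) is the triple-agreement set: points in S where all three
maps take the same value. Using inclusion-exclusion on the pairwise data:
Pair (f, g) agrees on 5 points; pair (f, h) on 8 points.
Points agreeing under (f, g) but not (f, h) = 3; under (f, h) but not (f, g) = 6.
Triple-agreement = agreement-in-(f, g) minus points that agree under (f, g) but not (f, h):
|Eq(f, g, h)| = 5 - 3 = 2
(cross-check via (f, h): 8 - 6 = 2.)

2


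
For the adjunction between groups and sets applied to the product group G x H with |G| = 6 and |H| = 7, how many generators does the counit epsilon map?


The counit epsilon_K: F(U(K)) -> K of the Free-Forgetful adjunction
maps |K| generators of F(U(K)) into K. For K = G x H (the product group),
|G x H| = |G| * |H|.
Total generators mapped = 6 * 7 = 42.

42


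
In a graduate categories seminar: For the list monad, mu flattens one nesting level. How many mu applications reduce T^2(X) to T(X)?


Each application of mu: T^2 -> T removes one layer of nesting.
Starting at depth 2 (i.e., T^2(X)), we need to reach T(X).
Number of mu applications = 2 - 1 = 1

1


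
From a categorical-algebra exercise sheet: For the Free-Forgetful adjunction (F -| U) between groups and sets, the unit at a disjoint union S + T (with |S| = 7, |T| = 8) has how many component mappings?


The unit eta_X: X -> U(F(X)) of the Free-Forgetful adjunction
maps each element of X to a generator of F(X). For X = S + T (disjoint
union in Set), |S + T| = |S| + |T|.
Total mappings = 7 + 8 = 15.

15


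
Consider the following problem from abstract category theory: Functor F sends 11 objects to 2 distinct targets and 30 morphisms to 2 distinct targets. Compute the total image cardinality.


The image of F consists of distinct objects and distinct morphisms.
|Im(F)| on objects = 2
|Im(F)| on morphisms = 2
Total image cardinality = 2 + 2 = 4

4


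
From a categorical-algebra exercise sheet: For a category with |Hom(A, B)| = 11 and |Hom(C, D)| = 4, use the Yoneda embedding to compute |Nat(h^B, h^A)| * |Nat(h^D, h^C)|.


By the Yoneda lemma, Nat(h^B, h^A) is isomorphic to Hom(A, B),
so |Nat(h^B, h^A)| = |Hom(A, B)| and |Nat(h^D, h^C)| = |Hom(C, D)|.
|Hom(A, B)| = 11, |Hom(C, D)| = 4.
|Nat(h^B, h^A) x Nat(h^D, h^C)| = 11 * 4 = 44

44


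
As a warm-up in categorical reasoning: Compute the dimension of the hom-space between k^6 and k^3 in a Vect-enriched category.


In Vect-enriched categories, Hom(k^n, k^m) is the space of m x n matrices.
dim(Hom(k^6, k^3)) = 3 * 6 = 18

18


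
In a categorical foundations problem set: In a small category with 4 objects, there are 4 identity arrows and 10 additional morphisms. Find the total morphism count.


Each object has an identity morphism, giving 4 identities.
Adding the 10 non-identity morphisms:
Total = 4 + 10 = 14

14


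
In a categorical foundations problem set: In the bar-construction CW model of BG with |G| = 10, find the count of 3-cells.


In the bar-construction CW model of BG, the n-cells are indexed by
n-tuples [g_1|...|g_n] of non-identity elements of G (degenerate
simplices with some g_i = e do not contribute cells), so there are
(|G| - 1)^n n-cells.
For dim = 3 with |G| = 10:
cells = (10 - 1)^3 = 9^3 = 729

729


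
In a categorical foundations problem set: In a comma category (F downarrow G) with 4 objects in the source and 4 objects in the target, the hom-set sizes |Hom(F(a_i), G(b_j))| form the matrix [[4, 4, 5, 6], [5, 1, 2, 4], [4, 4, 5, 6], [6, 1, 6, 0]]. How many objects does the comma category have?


Objects of (F downarrow G) are triples (a, b, h: F(a)->G(b)).
The count equals the sum of all entries in the hom-matrix.
sum(row 0) = 19
sum(row 1) = 12
sum(row 2) = 19
sum(row 3) = 13
Grand total = 63

63


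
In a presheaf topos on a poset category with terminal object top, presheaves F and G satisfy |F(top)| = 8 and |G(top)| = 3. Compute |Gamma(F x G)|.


Global sections of a presheaf on a poset with terminal top satisfy
Gamma(H) ~ H(top). Presheaves admit pointwise products, so
(F x G)(top) = F(top) x G(top) (Cartesian product).
|Gamma(F x G)| = |F(top)| * |G(top)| = 8 * 3 = 24.

24


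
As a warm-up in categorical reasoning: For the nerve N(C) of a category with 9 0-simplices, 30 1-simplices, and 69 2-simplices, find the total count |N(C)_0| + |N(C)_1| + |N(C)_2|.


The 2-skeleton of the nerve N(C) consists of simplices in dimensions 0, 1, 2:
  |N(C)_0| = 9 (objects)
  |N(C)_1| = 30 (morphisms)
  |N(C)_2| = 69 (composable pairs)
Total = 9 + 30 + 69 = 108

108


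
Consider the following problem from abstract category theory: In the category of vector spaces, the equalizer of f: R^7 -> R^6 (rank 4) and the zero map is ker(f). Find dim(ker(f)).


The equalizer of f and the zero map is ker(f).
By the rank-nullity theorem: dim(ker(f)) = dim(domain) - rank(f).
dim(ker(f)) = 7 - 4 = 3

3


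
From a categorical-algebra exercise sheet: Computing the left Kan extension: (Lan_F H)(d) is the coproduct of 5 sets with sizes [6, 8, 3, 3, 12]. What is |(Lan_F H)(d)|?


Pointwise, the left Kan extension (Lan_F H)(d) is the colimit, indexed
by the comma category (F downarrow d), of H composed with the
projection (F downarrow d) -> C. Here that colimit is given
as a coproduct (disjoint union) of sets, so its cardinality is the
sum of the sizes of the summands.
Coproduct of sets with sizes: 6 + 8 + 3 + 3 + 12
= 32

32


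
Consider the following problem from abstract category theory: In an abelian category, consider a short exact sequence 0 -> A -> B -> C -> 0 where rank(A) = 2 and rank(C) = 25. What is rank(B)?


For a short exact sequence 0 -> A -> B -> C -> 0,
rank is additive: rank(B) = rank(A) + rank(C).
rank(B) = 2 + 25 = 27

27


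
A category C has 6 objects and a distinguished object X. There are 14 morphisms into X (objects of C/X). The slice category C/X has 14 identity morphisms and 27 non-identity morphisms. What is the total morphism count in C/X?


In the slice category C/X, objects are morphisms to X.
Identity morphisms: 14 (one per object of C/X).
Non-identity morphisms: 27.
Total = 14 + 27 = 41

41


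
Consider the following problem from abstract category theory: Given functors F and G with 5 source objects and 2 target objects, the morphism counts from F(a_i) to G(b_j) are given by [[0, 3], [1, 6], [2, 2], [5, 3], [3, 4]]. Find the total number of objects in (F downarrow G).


Objects of (F downarrow G) are triples (a, b, h: F(a)->G(b)).
The count equals the sum of all entries in the hom-matrix.
sum(row 0) = 3
sum(row 1) = 7
sum(row 2) = 4
sum(row 3) = 8
sum(row 4) = 7
Grand total = 29

29


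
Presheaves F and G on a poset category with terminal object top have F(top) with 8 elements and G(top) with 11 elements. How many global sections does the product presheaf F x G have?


Global sections of a presheaf on a poset with terminal top satisfy
Gamma(H) ~ H(top). Presheaves admit pointwise products, so
(F x G)(top) = F(top) x G(top) (Cartesian product).
|Gamma(F x G)| = |F(top)| * |G(top)| = 8 * 11 = 88.

88


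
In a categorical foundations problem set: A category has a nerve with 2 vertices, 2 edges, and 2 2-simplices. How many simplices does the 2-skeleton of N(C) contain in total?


The 2-skeleton of the nerve N(C) consists of simplices in dimensions 0, 1, 2:
  |N(C)_0| = 2 (objects)
  |N(C)_1| = 2 (morphisms)
  |N(C)_2| = 2 (composable pairs)
Total = 2 + 2 + 2 = 6

6


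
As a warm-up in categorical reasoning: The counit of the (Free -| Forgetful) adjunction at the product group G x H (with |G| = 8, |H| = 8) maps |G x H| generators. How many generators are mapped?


The counit epsilon_K: F(U(K)) -> K of the Free-Forgetful adjunction
maps |K| generators of F(U(K)) into K. For K = G x H (the product group),
|G x H| = |G| * |H|.
Total generators mapped = 8 * 8 = 64.

64


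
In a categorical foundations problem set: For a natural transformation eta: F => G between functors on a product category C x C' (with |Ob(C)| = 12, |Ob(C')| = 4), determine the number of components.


A natural transformation eta: F => G assigns one component morphism per
object of the domain category.
The domain is the product category C x C', so
|Ob(C x C')| = |Ob(C)| * |Ob(C')| = 12 * 4 = 48.
Therefore eta has 48 component morphisms.

48


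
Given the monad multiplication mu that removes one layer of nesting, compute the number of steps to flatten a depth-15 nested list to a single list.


Each application of mu: T^2 -> T removes one layer of nesting.
Starting at depth 15 (i.e., T^15(X)), we need to reach T(X).
Number of mu applications = 15 - 1 = 14

14


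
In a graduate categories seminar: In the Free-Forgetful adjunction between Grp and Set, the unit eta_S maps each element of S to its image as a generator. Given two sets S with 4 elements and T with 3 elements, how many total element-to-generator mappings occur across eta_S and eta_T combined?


The unit eta_X: X -> U(F(X)) of the Free-Forgetful adjunction
maps each element of X to a generator of F(X). For X = S + T (disjoint
union in Set), |S + T| = |S| + |T|.
Total mappings = 4 + 3 = 7.

7


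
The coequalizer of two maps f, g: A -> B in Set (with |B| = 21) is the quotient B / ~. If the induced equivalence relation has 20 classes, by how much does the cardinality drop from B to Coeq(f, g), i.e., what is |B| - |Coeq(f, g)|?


The coequalizer Coeq(f, g) = B / ~ has one element per equivalence class.
|B| = 21, |Coeq(f, g)| = 20.
|B| - |Coeq(f, g)| = 21 - 20 = 1.

1


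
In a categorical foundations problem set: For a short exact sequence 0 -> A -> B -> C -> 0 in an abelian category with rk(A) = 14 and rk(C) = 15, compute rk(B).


For a short exact sequence 0 -> A -> B -> C -> 0,
rank is additive: rank(B) = rank(A) + rank(C).
rank(B) = 14 + 15 = 29

29


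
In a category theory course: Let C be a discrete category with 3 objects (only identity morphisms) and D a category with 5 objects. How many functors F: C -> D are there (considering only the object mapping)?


A functor from a discrete category C to D is determined by
where each object maps. Each of the 3 objects of C can map
to any of the 5 objects of D independently.
Number of functors = 5^3 = 125

125


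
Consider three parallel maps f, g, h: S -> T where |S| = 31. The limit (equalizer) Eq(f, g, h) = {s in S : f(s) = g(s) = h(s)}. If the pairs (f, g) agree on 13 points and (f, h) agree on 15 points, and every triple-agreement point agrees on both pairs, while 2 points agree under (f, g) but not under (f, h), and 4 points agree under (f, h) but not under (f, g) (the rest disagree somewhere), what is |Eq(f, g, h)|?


Eq(f, g, h) is the triple-agreement set: points in S where all three
maps take the same value. Using inclusion-exclusion on the pairwise data:
Pair (f, g) agrees on 13 points; pair (f, h) on 15 points.
Points agreeing under (f, g) but not (f, h) = 2; under (f, h) but not (f, g) = 4.
Triple-agreement = agreement-in-(f, g) minus points that agree under (f, g) but not (f, h):
|Eq(f, g, h)| = 13 - 2 = 11
(cross-check via (f, h): 15 - 4 = 11.)

11


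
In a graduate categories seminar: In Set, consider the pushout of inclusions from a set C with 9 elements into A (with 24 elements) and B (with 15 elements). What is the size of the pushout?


The pushout A +_C B identifies the images of C in A and B.
|A +_C B| = |A| + |B| - |C| (for injections).
= 24 + 15 - 9 = 30

30


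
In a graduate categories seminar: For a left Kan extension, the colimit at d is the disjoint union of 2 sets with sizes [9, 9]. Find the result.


Pointwise, the left Kan extension (Lan_F H)(d) is the colimit, indexed
by the comma category (F downarrow d), of H composed with the
projection (F downarrow d) -> C. Here that colimit is given
as a coproduct (disjoint union) of sets, so its cardinality is the
sum of the sizes of the summands.
Coproduct of sets with sizes: 9 + 9
= 18

18


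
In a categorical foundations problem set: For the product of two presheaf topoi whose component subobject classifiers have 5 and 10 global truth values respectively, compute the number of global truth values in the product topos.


In a product of presheaf topoi E_1 x E_2, the subobject classifier
is Omega = Omega_1 x Omega_2 (componentwise), so
|Omega(top)| = |Omega_1(top_1)| * |Omega_2(top_2)|.
= 5 * 10 = 50.

50


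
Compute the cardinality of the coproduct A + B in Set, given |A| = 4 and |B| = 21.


In Set, the coproduct A + B is the disjoint union.
|A + B| = |A| + |B| = 4 + 21 = 25

25


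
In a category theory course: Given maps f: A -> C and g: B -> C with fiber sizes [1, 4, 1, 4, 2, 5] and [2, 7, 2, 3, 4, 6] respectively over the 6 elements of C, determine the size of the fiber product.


The pullback A x_C B consists of pairs (a, b) with f(a) = g(b).
For each element c in C, the fiber product has |f^-1(c)| * |g^-1(c)| elements.
Summing over C: 1 * 2 + 4 * 7 + 1 * 2 + 4 * 3 + 2 * 4 + 5 * 6
= 2 + 28 + 2 + 12 + 8 + 30 = 82

82


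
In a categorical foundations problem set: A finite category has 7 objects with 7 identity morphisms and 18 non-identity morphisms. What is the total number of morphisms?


Each object has an identity morphism, giving 7 identities.
Adding the 18 non-identity morphisms:
Total = 7 + 18 = 25

25


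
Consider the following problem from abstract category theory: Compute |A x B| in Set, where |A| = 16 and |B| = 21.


In Set, the product A x B is the Cartesian product.
By the universal property, |A x B| = |A| * |B|.
|A x B| = 16 * 21 = 336

336


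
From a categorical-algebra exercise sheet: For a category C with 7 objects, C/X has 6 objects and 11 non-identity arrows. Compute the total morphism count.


In the slice category C/X, objects are morphisms to X.
Identity morphisms: 6 (one per object of C/X).
Non-identity morphisms: 11.
Total = 6 + 11 = 17

17


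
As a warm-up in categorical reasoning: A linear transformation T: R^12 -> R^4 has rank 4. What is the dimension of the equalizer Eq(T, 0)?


The equalizer of f and the zero map is ker(f).
By the rank-nullity theorem: dim(ker(f)) = dim(domain) - rank(f).
dim(ker(f)) = 12 - 4 = 8

8


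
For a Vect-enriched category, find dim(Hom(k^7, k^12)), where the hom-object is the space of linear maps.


In Vect-enriched categories, Hom(k^n, k^m) is the space of m x n matrices.
dim(Hom(k^7, k^12)) = 12 * 7 = 84

84


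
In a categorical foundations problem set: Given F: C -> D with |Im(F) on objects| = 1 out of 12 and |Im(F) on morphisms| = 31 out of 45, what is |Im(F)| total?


The image of F consists of distinct objects and distinct morphisms.
|Im(F)| on objects = 1
|Im(F)| on morphisms = 31
Total image cardinality = 1 + 31 = 32

32


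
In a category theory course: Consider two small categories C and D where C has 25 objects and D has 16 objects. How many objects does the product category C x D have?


The product category C x D has objects that are pairs (c, d).
Number of pairs = |Ob(C)| * |Ob(D)| = 25 * 16 = 400

400


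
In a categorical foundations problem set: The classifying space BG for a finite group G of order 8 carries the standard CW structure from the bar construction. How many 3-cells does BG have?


In the bar-construction CW model of BG, the n-cells are indexed by
n-tuples [g_1|...|g_n] of non-identity elements of G (degenerate
simplices with some g_i = e do not contribute cells), so there are
(|G| - 1)^n n-cells.
For dim = 3 with |G| = 8:
cells = (8 - 1)^3 = 7^3 = 343

343


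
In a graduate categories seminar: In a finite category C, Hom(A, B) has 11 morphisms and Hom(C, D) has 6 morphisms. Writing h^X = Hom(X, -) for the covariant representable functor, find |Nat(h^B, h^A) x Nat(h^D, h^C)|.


By the Yoneda lemma, Nat(h^B, h^A) is isomorphic to Hom(A, B),
so |Nat(h^B, h^A)| = |Hom(A, B)| and |Nat(h^D, h^C)| = |Hom(C, D)|.
|Hom(A, B)| = 11, |Hom(C, D)| = 6.
|Nat(h^B, h^A) x Nat(h^D, h^C)| = 11 * 6 = 66

66


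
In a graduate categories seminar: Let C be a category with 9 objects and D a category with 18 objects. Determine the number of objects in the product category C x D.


The product category C x D has objects that are pairs (c, d).
Number of pairs = |Ob(C)| * |Ob(D)| = 9 * 18 = 162

162


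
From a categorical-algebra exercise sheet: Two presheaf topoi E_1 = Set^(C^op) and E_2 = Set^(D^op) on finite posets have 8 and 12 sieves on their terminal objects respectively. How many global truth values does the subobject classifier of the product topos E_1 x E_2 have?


In a product of presheaf topoi E_1 x E_2, the subobject classifier
is Omega = Omega_1 x Omega_2 (componentwise), so
|Omega(top)| = |Omega_1(top_1)| * |Omega_2(top_2)|.
= 8 * 12 = 96.

96


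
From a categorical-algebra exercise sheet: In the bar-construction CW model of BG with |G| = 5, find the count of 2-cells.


In the bar-construction CW model of BG, the n-cells are indexed by
n-tuples [g_1|...|g_n] of non-identity elements of G (degenerate
simplices with some g_i = e do not contribute cells), so there are
(|G| - 1)^n n-cells.
For dim = 2 with |G| = 5:
cells = (5 - 1)^2 = 4^2 = 16

16


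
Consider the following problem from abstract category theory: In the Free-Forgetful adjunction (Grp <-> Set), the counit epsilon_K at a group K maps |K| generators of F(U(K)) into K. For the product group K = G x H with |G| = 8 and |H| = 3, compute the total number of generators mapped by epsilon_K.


The counit epsilon_K: F(U(K)) -> K of the Free-Forgetful adjunction
maps |K| generators of F(U(K)) into K. For K = G x H (the product group),
|G x H| = |G| * |H|.
Total generators mapped = 8 * 3 = 24.

24


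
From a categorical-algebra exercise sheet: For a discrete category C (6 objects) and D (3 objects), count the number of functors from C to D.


A functor from a discrete category C to D is determined by
where each object maps. Each of the 6 objects of C can map
to any of the 3 objects of D independently.
Number of functors = 3^6 = 729

729


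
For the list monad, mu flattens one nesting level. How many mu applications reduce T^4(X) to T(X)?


Each application of mu: T^2 -> T removes one layer of nesting.
Starting at depth 4 (i.e., T^4(X)), we need to reach T(X).
Number of mu applications = 4 - 1 = 3

3


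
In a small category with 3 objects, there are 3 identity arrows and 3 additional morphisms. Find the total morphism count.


Each object has an identity morphism, giving 3 identities.
Adding the 3 non-identity morphisms:
Total = 3 + 3 = 6

6


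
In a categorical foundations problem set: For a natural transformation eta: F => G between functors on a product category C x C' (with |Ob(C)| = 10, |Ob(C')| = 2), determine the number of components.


A natural transformation eta: F => G assigns one component morphism per
object of the domain category.
The domain is the product category C x C', so
|Ob(C x C')| = |Ob(C)| * |Ob(C')| = 10 * 2 = 20.
Therefore eta has 20 component morphisms.

20


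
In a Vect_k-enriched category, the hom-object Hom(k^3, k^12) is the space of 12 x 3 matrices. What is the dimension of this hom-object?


In Vect-enriched categories, Hom(k^n, k^m) is the space of m x n matrices.
dim(Hom(k^3, k^12)) = 12 * 3 = 36

36


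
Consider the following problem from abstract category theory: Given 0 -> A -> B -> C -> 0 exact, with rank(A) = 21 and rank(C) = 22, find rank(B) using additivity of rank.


For a short exact sequence 0 -> A -> B -> C -> 0,
rank is additive: rank(B) = rank(A) + rank(C).
rank(B) = 21 + 22 = 43

43


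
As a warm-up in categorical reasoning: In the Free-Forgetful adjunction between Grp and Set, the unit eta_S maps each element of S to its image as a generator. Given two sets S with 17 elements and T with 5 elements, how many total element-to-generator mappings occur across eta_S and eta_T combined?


The unit eta_X: X -> U(F(X)) of the Free-Forgetful adjunction
maps each element of X to a generator of F(X). For X = S + T (disjoint
union in Set), |S + T| = |S| + |T|.
Total mappings = 17 + 5 = 22.

22


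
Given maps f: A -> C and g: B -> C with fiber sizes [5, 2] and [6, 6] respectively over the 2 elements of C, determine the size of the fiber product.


The pullback A x_C B consists of pairs (a, b) with f(a) = g(b).
For each element c in C, the fiber product has |f^-1(c)| * |g^-1(c)| elements.
Summing over C: 5 * 6 + 2 * 6
= 30 + 12 = 42

42


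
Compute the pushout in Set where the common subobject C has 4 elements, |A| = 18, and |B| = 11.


The pushout A +_C B identifies the images of C in A and B.
|A +_C B| = |A| + |B| - |C| (for injections).
= 18 + 11 - 4 = 25

25


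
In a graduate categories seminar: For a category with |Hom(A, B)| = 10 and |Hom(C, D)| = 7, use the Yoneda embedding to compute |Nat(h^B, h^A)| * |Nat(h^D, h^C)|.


By the Yoneda lemma, Nat(h^B, h^A) is isomorphic to Hom(A, B),
so |Nat(h^B, h^A)| = |Hom(A, B)| and |Nat(h^D, h^C)| = |Hom(C, D)|.
|Hom(A, B)| = 10, |Hom(C, D)| = 7.
|Nat(h^B, h^A) x Nat(h^D, h^C)| = 10 * 7 = 70

70


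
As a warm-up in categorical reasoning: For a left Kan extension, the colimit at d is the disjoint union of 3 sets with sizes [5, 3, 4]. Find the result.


Pointwise, the left Kan extension (Lan_F H)(d) is the colimit, indexed
by the comma category (F downarrow d), of H composed with the
projection (F downarrow d) -> C. Here that colimit is given
as a coproduct (disjoint union) of sets, so its cardinality is the
sum of the sizes of the summands.
Coproduct of sets with sizes: 5 + 3 + 4
= 12

12


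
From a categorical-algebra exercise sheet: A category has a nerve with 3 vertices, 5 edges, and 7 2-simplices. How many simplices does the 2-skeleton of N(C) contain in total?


The 2-skeleton of the nerve N(C) consists of simplices in dimensions 0, 1, 2:
  |N(C)_0| = 3 (objects)
  |N(C)_1| = 5 (morphisms)
  |N(C)_2| = 7 (composable pairs)
Total = 3 + 5 + 7 = 15

15


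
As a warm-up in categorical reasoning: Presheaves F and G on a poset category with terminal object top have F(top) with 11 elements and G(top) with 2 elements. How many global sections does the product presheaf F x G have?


Global sections of a presheaf on a poset with terminal top satisfy
Gamma(H) ~ H(top). Presheaves admit pointwise products, so
(F x G)(top) = F(top) x G(top) (Cartesian product).
|Gamma(F x G)| = |F(top)| * |G(top)| = 11 * 2 = 22.

22


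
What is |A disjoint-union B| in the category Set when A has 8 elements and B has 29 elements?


In Set, the coproduct A + B is the disjoint union.
|A + B| = |A| + |B| = 8 + 29 = 37

37


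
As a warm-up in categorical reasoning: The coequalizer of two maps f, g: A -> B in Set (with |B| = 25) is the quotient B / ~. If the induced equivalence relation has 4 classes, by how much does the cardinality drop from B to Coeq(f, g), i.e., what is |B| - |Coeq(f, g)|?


The coequalizer Coeq(f, g) = B / ~ has one element per equivalence class.
|B| = 25, |Coeq(f, g)| = 4.
|B| - |Coeq(f, g)| = 25 - 4 = 21.

21


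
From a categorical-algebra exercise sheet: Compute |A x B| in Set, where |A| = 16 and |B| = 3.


In Set, the product A x B is the Cartesian product.
By the universal property, |A x B| = |A| * |B|.
|A x B| = 16 * 3 = 48

48


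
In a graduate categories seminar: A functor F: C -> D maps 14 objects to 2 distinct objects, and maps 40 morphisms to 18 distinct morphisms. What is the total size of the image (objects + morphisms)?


The image of F consists of distinct objects and distinct morphisms.
|Im(F)| on objects = 2
|Im(F)| on morphisms = 18
Total image cardinality = 2 + 18 = 20

20


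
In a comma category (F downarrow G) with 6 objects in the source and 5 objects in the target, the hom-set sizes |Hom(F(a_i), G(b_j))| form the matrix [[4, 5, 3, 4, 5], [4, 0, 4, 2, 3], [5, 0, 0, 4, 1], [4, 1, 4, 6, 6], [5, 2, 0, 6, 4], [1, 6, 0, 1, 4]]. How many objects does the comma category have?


Objects of (F downarrow G) are triples (a, b, h: F(a)->G(b)).
The count equals the sum of all entries in the hom-matrix.
sum(row 0) = 21
sum(row 1) = 13
sum(row 2) = 10
sum(row 3) = 21
sum(row 4) = 17
sum(row 5) = 12
Grand total = 94

94


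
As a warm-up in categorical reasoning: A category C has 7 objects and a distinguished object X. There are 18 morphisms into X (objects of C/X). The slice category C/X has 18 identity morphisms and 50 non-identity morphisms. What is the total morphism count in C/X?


In the slice category C/X, objects are morphisms to X.
Identity morphisms: 18 (one per object of C/X).
Non-identity morphisms: 50.
Total = 18 + 50 = 68

68


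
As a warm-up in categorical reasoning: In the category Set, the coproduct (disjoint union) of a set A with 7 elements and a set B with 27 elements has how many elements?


In Set, the coproduct A + B is the disjoint union.
|A + B| = |A| + |B| = 7 + 27 = 34

34


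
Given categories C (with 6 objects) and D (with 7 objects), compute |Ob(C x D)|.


The product category C x D has objects that are pairs (c, d).
Number of pairs = |Ob(C)| * |Ob(D)| = 6 * 7 = 42

42


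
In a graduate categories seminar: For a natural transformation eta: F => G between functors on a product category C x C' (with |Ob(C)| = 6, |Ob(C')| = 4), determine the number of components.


A natural transformation eta: F => G assigns one component morphism per
object of the domain category.
The domain is the product category C x C', so
|Ob(C x C')| = |Ob(C)| * |Ob(C')| = 6 * 4 = 24.
Therefore eta has 24 component morphisms.

24


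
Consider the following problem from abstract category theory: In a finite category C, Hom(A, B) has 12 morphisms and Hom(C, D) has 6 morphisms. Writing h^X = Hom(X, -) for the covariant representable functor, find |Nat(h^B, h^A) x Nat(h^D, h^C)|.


By the Yoneda lemma, Nat(h^B, h^A) is isomorphic to Hom(A, B),
so |Nat(h^B, h^A)| = |Hom(A, B)| and |Nat(h^D, h^C)| = |Hom(C, D)|.
|Hom(A, B)| = 12, |Hom(C, D)| = 6.
|Nat(h^B, h^A) x Nat(h^D, h^C)| = 12 * 6 = 72

72


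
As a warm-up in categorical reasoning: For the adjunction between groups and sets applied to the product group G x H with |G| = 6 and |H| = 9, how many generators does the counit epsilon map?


The counit epsilon_K: F(U(K)) -> K of the Free-Forgetful adjunction
maps |K| generators of F(U(K)) into K. For K = G x H (the product group),
|G x H| = |G| * |H|.
Total generators mapped = 6 * 9 = 54.

54


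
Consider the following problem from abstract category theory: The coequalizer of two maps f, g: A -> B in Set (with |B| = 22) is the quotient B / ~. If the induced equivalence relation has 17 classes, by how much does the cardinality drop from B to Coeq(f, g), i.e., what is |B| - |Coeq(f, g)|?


The coequalizer Coeq(f, g) = B / ~ has one element per equivalence class.
|B| = 22, |Coeq(f, g)| = 17.
|B| - |Coeq(f, g)| = 22 - 17 = 5.

5


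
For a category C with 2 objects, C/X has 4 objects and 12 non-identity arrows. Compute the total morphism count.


In the slice category C/X, objects are morphisms to X.
Identity morphisms: 4 (one per object of C/X).
Non-identity morphisms: 12.
Total = 4 + 12 = 16

16


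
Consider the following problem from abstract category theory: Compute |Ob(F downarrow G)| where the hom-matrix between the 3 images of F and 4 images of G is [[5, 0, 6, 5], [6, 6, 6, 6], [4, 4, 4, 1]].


Objects of (F downarrow G) are triples (a, b, h: F(a)->G(b)).
The count equals the sum of all entries in the hom-matrix.
sum(row 0) = 16
sum(row 1) = 24
sum(row 2) = 13
Grand total = 53

53


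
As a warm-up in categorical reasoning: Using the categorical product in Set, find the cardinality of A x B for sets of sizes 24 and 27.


In Set, the product A x B is the Cartesian product.
By the universal property, |A x B| = |A| * |B|.
|A x B| = 24 * 27 = 648

648


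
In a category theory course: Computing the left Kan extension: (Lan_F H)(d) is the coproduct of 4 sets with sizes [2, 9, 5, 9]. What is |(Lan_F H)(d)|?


Pointwise, the left Kan extension (Lan_F H)(d) is the colimit, indexed
by the comma category (F downarrow d), of H composed with the
projection (F downarrow d) -> C. Here that colimit is given
as a coproduct (disjoint union) of sets, so its cardinality is the
sum of the sizes of the summands.
Coproduct of sets with sizes: 2 + 9 + 5 + 9
= 25

25


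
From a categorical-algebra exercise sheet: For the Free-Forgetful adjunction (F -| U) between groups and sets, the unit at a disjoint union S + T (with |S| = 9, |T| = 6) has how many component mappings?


The unit eta_X: X -> U(F(X)) of the Free-Forgetful adjunction
maps each element of X to a generator of F(X). For X = S + T (disjoint
union in Set), |S + T| = |S| + |T|.
Total mappings = 9 + 6 = 15.

15


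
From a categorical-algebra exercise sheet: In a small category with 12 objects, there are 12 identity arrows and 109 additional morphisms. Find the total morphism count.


Each object has an identity morphism, giving 12 identities.
Adding the 109 non-identity morphisms:
Total = 12 + 109 = 121

121


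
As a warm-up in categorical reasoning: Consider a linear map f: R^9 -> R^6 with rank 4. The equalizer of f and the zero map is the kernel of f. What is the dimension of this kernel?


The equalizer of f and the zero map is ker(f).
By the rank-nullity theorem: dim(ker(f)) = dim(domain) - rank(f).
dim(ker(f)) = 9 - 4 = 5

5


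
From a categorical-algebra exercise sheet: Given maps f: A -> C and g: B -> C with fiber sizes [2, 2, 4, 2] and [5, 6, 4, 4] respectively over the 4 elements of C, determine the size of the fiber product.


The pullback A x_C B consists of pairs (a, b) with f(a) = g(b).
For each element c in C, the fiber product has |f^-1(c)| * |g^-1(c)| elements.
Summing over C: 2 * 5 + 2 * 6 + 4 * 4 + 2 * 4
= 10 + 12 + 16 + 8 = 46

46


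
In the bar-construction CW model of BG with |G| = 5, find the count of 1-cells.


In the bar-construction CW model of BG, the n-cells are indexed by
n-tuples [g_1|...|g_n] of non-identity elements of G (degenerate
simplices with some g_i = e do not contribute cells), so there are
(|G| - 1)^n n-cells.
For dim = 1 with |G| = 5:
cells = (5 - 1)^1 = 4^1 = 4

4


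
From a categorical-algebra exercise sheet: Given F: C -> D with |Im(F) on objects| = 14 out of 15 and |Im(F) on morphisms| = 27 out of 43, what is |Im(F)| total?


The image of F consists of distinct objects and distinct morphisms.
|Im(F)| on objects = 14
|Im(F)| on morphisms = 27
Total image cardinality = 14 + 27 = 41

41


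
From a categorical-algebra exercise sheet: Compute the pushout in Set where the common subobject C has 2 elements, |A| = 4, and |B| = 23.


The pushout A +_C B identifies the images of C in A and B.
|A +_C B| = |A| + |B| - |C| (for injections).
= 4 + 23 - 2 = 25

25


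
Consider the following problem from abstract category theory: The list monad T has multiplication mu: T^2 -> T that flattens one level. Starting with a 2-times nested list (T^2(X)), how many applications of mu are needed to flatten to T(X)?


Each application of mu: T^2 -> T removes one layer of nesting.
Starting at depth 2 (i.e., T^2(X)), we need to reach T(X).
Number of mu applications = 2 - 1 = 1

1


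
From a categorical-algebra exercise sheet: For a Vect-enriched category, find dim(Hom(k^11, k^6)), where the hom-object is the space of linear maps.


In Vect-enriched categories, Hom(k^n, k^m) is the space of m x n matrices.
dim(Hom(k^11, k^6)) = 6 * 11 = 66

66


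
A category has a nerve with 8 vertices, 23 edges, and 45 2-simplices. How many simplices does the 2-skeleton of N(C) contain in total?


The 2-skeleton of the nerve N(C) consists of simplices in dimensions 0, 1, 2:
  |N(C)_0| = 8 (objects)
  |N(C)_1| = 23 (morphisms)
  |N(C)_2| = 45 (composable pairs)
Total = 8 + 23 + 45 = 76

76


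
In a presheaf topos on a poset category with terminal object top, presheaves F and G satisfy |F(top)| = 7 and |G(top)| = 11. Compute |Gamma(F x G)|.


Global sections of a presheaf on a poset with terminal top satisfy
Gamma(H) ~ H(top). Presheaves admit pointwise products, so
(F x G)(top) = F(top) x G(top) (Cartesian product).
|Gamma(F x G)| = |F(top)| * |G(top)| = 7 * 11 = 77.

77


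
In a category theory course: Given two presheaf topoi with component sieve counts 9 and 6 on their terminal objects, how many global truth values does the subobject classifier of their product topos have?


In a product of presheaf topoi E_1 x E_2, the subobject classifier
is Omega = Omega_1 x Omega_2 (componentwise), so
|Omega(top)| = |Omega_1(top_1)| * |Omega_2(top_2)|.
= 9 * 6 = 54.

54


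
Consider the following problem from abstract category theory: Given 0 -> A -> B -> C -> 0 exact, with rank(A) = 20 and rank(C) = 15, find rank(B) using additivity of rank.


For a short exact sequence 0 -> A -> B -> C -> 0,
rank is additive: rank(B) = rank(A) + rank(C).
rank(B) = 20 + 15 = 35

35


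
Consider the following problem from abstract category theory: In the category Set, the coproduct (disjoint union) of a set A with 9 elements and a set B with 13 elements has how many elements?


In Set, the coproduct A + B is the disjoint union.
|A + B| = |A| + |B| = 9 + 13 = 22

22


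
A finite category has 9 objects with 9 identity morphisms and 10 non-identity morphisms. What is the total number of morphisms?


Each object has an identity morphism, giving 9 identities.
Adding the 10 non-identity morphisms:
Total = 9 + 10 = 19

19


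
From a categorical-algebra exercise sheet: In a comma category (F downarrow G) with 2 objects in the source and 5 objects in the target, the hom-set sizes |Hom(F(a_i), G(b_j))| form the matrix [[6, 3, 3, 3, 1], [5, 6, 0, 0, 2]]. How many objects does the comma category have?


Objects of (F downarrow G) are triples (a, b, h: F(a)->G(b)).
The count equals the sum of all entries in the hom-matrix.
sum(row 0) = 16
sum(row 1) = 13
Grand total = 29

29


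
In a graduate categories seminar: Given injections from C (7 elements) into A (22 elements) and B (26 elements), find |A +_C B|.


The pushout A +_C B identifies the images of C in A and B.
|A +_C B| = |A| + |B| - |C| (for injections).
= 22 + 26 - 7 = 41

41


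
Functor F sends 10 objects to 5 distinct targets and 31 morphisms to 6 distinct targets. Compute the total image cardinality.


The image of F consists of distinct objects and distinct morphisms.
|Im(F)| on objects = 5
|Im(F)| on morphisms = 6
Total image cardinality = 5 + 6 = 11

11


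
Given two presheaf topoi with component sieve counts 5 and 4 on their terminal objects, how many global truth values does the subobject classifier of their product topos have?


In a product of presheaf topoi E_1 x E_2, the subobject classifier
is Omega = Omega_1 x Omega_2 (componentwise), so
|Omega(top)| = |Omega_1(top_1)| * |Omega_2(top_2)|.
= 5 * 4 = 20.

20


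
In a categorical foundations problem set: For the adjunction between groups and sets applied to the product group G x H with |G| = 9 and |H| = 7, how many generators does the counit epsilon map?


The counit epsilon_K: F(U(K)) -> K of the Free-Forgetful adjunction
maps |K| generators of F(U(K)) into K. For K = G x H (the product group),
|G x H| = |G| * |H|.
Total generators mapped = 9 * 7 = 63.

63


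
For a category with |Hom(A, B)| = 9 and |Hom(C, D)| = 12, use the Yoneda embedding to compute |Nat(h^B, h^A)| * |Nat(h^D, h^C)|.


By the Yoneda lemma, Nat(h^B, h^A) is isomorphic to Hom(A, B),
so |Nat(h^B, h^A)| = |Hom(A, B)| and |Nat(h^D, h^C)| = |Hom(C, D)|.
|Hom(A, B)| = 9, |Hom(C, D)| = 12.
|Nat(h^B, h^A) x Nat(h^D, h^C)| = 9 * 12 = 108

108


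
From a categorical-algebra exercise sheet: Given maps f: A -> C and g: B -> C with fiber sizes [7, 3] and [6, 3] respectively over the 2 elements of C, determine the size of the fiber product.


The pullback A x_C B consists of pairs (a, b) with f(a) = g(b).
For each element c in C, the fiber product has |f^-1(c)| * |g^-1(c)| elements.
Summing over C: 7 * 6 + 3 * 3
= 42 + 9 = 51

51


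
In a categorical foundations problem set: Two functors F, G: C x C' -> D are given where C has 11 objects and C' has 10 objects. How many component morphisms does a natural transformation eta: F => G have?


A natural transformation eta: F => G assigns one component morphism per
object of the domain category.
The domain is the product category C x C', so
|Ob(C x C')| = |Ob(C)| * |Ob(C')| = 11 * 10 = 110.
Therefore eta has 110 component morphisms.

110


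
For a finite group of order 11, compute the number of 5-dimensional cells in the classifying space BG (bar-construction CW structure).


In the bar-construction CW model of BG, the n-cells are indexed by
n-tuples [g_1|...|g_n] of non-identity elements of G (degenerate
simplices with some g_i = e do not contribute cells), so there are
(|G| - 1)^n n-cells.
For dim = 5 with |G| = 11:
cells = (11 - 1)^5 = 10^5 = 100000

100000


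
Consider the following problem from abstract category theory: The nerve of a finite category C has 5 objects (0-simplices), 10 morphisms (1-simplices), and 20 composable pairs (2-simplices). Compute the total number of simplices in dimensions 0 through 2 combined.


The 2-skeleton of the nerve N(C) consists of simplices in dimensions 0, 1, 2:
  |N(C)_0| = 5 (objects)
  |N(C)_1| = 10 (morphisms)
  |N(C)_2| = 20 (composable pairs)
Total = 5 + 10 + 20 = 35

35


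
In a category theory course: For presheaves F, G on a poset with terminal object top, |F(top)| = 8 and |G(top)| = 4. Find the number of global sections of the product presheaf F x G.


Global sections of a presheaf on a poset with terminal top satisfy
Gamma(H) ~ H(top). Presheaves admit pointwise products, so
(F x G)(top) = F(top) x G(top) (Cartesian product).
|Gamma(F x G)| = |F(top)| * |G(top)| = 8 * 4 = 32.

32


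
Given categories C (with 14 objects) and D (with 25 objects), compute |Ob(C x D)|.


The product category C x D has objects that are pairs (c, d).
Number of pairs = |Ob(C)| * |Ob(D)| = 14 * 25 = 350

350


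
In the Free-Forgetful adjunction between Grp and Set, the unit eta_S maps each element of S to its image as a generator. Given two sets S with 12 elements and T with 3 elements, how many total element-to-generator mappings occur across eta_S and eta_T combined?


The unit eta_X: X -> U(F(X)) of the Free-Forgetful adjunction
maps each element of X to a generator of F(X). For X = S + T (disjoint
union in Set), |S + T| = |S| + |T|.
Total mappings = 12 + 3 = 15.

15
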